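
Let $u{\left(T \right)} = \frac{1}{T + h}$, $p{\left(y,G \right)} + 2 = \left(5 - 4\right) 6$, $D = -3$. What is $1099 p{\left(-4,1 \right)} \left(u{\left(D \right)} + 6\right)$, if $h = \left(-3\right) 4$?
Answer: $\frac{391244}{15} \approx 26083.0$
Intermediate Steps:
$p{\left(y,G \right)} = 4$ ($p{\left(y,G \right)} = -2 + \left(5 - 4\right) 6 = -2 + 1 \cdot 6 = -2 + 6 = 4$)
$h = -12$
$u{\left(T \right)} = \frac{1}{-12 + T}$ ($u{\left(T \right)} = \frac{1}{T - 12} = \frac{1}{-12 + T}$)
$1099 p{\left(-4,1 \right)} \left(u{\left(D \right)} + 6\right) = 1099 \cdot 4 \left(\frac{1}{-12 - 3} + 6\right) = 1099 \cdot 4 \left(\frac{1}{-15} + 6\right) = 1099 \cdot 4 \left(- \frac{1}{15} + 6\right) = 1099 \cdot 4 \cdot \frac{89}{15} = 1099 \cdot \frac{356}{15} = \frac{391244}{15}$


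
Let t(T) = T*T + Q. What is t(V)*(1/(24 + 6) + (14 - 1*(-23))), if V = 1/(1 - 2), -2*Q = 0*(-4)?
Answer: 1111/30 ≈ 37.033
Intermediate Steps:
Q = 0 (Q = -0*(-4) = -½*0 = 0)
V = -1 (V = 1/(-1) = -1)
t(T) = T² (t(T) = T*T + 0 = T² + 0 = T²)
t(V)*(1/(24 + 6) + (14 - 1*(-23))) = (-1)²*(1/(24 + 6) + (14 - 1*(-23))) = 1*(1/30 + (14 + 23)) = 1*(1/30 + 37) = 1*(1111/30) = 1111/30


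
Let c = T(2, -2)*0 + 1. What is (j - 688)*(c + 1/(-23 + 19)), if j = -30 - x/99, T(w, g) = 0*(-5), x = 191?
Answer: -71273/132 ≈ -539.95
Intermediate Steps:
T(w, g) = 0
j = -3161/99 (j = -30 - 191/99 = -3161/99 ≈ -31.929)
c = 1 (c = 0*0 + 1 = 0 + 1 = 1)
(j - 688)*(c + 1/(-23 + 19)) = (-3161/99 - 688)*(1 + 1/(-23 + 19)) = -71273*(1 + 1/(-4))/99 = -71273*(1 - ¼)/99 = -71273/99*¾ = -71273/132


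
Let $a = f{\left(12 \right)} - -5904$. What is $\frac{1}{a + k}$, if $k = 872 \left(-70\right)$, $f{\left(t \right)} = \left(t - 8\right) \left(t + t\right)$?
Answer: $- \frac{1}{55040} \approx -1.8169 \cdot 10^{-5}$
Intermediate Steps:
$f{\left(t \right)} = 2 t \left(-8 + t\right)$ ($f{\left(t \right)} = \left(-8 + t\right) 2 t = 2 t \left(-8 + t\right)$)
$k = -61040$
$a = 6000$ ($a = 2 \cdot 12 \left(-8 + 12\right) - -5904 = 2 \cdot 12 \cdot 4 + 5904 = 96 + 5904 = 6000$)
$\frac{1}{a + k} = \frac{1}{6000 - 61040} = \frac{1}{-55040} = - \frac{1}{55040}$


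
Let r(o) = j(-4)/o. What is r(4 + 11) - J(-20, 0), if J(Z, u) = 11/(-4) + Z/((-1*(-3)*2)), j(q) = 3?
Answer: 377/60 ≈ 6.2833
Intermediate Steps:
J(Z, u) = -11/4 + Z/6 (J(Z, u) = 11*(-1/4) + Z/((3*2)) = -11/4 + Z/6)
r(o) = 3/o
r(4 + 11) - J(-20, 0) = 3/(4 + 11) - (-11/4 + (1/6)*(-20)) = 3/15 - (-11/4 - 10/3) = 3*(1/15) - 1*(-73/12) = 1/5 + 73/12 = 377/60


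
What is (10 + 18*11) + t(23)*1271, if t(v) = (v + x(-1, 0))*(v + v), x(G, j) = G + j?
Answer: 1286460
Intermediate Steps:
t(v) = 2*v*(-1 + v) (t(v) = (v + (-1 + 0))*(v + v) = (v - 1)*(2*v) = (-1 + v)*(2*v) = 2*v*(-1 + v))
(10 + 18*11) + t(23)*1271 = (10 + 18*11) + (2*23*(-1 + 23))*1271 = (10 + 198) + (2*23*22)*1271 = 208 + 1012*1271 = 208 + 1286252 = 1286460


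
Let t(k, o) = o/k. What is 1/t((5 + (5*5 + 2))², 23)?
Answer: 1024/23 ≈ 44.522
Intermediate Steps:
1/t((5 + (5*5 + 2))², 23) = 1/(23/((5 + (5*5 + 2))²)) = 1/(23/((5 + (25 + 2))²)) = 1/(23/((5 + 27)²)) = 1/(23/(32²)) = 1/(23/1024) = 1024/23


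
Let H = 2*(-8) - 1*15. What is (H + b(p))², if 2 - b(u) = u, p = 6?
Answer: 1225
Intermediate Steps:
b(u) = 2 - u
H = -31 (H = -16 - 15 = -31)
(H + b(p))² = (-31 + (2 - 1*6))² = (-31 + (2 - 6))² = (-31 - 4)² = (-35)² = 1225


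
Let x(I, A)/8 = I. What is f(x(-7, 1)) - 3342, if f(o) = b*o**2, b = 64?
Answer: 197362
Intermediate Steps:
x(I, A) = 8*I
f(o) = 64*o**2
f(x(-7, 1)) - 3342 = 64*(8*(-7))**2 - 3342 = 64*(-56)**2 - 3342 = 64*3136 - 3342 = 200704 - 3342 = 197362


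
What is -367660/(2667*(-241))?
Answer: 367660/642747 ≈ 0.57201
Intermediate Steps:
-367660/(2667*(-241)) = -367660/(-642747) = -367660*(-1/642747) = 367660/642747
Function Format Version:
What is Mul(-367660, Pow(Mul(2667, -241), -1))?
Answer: Rational(367660, 642747) ≈ 0.57201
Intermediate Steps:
Mul(-367660, Pow(Mul(2667, -241), -1)) = Mul(-367660, Pow(-642747, -1)) = Mul(-367660, Rational(-1, 642747)) = Rational(367660, 642747)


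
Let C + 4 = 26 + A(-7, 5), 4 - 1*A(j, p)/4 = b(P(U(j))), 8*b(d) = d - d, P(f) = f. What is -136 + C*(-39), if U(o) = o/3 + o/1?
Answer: -1618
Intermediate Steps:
U(o) = 4*o/3 (U(o) = o*(⅓) + o*1 = o/3 + o = 4*o/3)
b(d) = 0 (b(d) = (d - d)/8 = (⅛)*0 = 0)
A(j, p) = 16 (A(j, p) = 16 - 4*0 = 16 + 0 = 16)
C = 38 (C = -4 + (26 + 16) = -4 + 42 = 38)
-136 + C*(-39) = -136 + 38*(-39) = -136 - 1482 = -1618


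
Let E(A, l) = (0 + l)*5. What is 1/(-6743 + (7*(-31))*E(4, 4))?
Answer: -1/11083 ≈ -9.0228e-5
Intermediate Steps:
E(A, l) = 5*l (E(A, l) = l*5 = 5*l)
1/(-6743 + (7*(-31))*E(4, 4)) = 1/(-6743 + (7*(-31))*(5*4)) = 1/(-6743 - 217*20) = 1/(-6743 - 4340) = 1/(-11083) = -1/11083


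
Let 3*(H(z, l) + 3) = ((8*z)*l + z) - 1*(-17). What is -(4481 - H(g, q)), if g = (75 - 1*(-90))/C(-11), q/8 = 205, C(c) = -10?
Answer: -459863/6 ≈ -76644.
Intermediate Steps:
q = 1640 (q = 8*205 = 1640)
g = -33/2 (g = (75 - 1*(-90))/(-10) = (75 + 90)*(-1/10) = 165*(-1/10) = -33/2 ≈ -16.500)
H(z, l) = 8/3 + z/3 + 8*l*z/3 (H(z, l) = -3 + (((8*z)*l + z) - 1*(-17))/3 = -3 + ((8*l*z + z) + 17)/3 = -3 + ((z + 8*l*z) + 17)/3 = -3 + (17 + z + 8*l*z)/3 = -3 + (17/3 + z/3 + 8*l*z/3) = 8/3 + z/3 + 8*l*z/3)
-(4481 - H(g, q)) = -(4481 - (8/3 + (1/3)*(-33/2) + (8/3)*1640*(-33/2))) = -(4481 - (8/3 - 11/2 - 72160)) = -(4481 - 1*(-432977/6)) = -(4481 + 432977/6) = -1*459863/6 = -459863/6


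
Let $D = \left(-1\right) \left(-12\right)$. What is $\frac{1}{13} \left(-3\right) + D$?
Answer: $\frac{153}{13} \approx 11.769$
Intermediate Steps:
$D = 12$
$\frac{1}{13} \left(-3\right) + D = \frac{1}{13} \left(-3\right) + 12 = - \frac{3}{13} + 12 = \frac{153}{13}$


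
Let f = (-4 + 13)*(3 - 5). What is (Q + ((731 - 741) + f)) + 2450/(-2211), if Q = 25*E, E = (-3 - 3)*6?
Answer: -2054258/2211 ≈ -929.11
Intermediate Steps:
f = -18 (f = 9*(-2) = -18)
E = -36 (E = -6*6 = -36)
Q = -900 (Q = 25*(-36) = -900)
(Q + ((731 - 741) + f)) + 2450/(-2211) = (-900 + ((731 - 741) - 18)) + 2450/(-2211) = (-900 + (-10 - 18)) + 2450*(-1/2211) = (-900 - 28) - 2450/2211 = -928 - 2450/2211 = -2054258/2211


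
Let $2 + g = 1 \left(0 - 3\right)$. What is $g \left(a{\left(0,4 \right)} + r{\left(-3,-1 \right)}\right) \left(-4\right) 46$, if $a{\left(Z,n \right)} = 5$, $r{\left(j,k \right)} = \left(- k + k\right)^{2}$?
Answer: $4600$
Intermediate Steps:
$r{\left(j,k \right)} = 0$ ($r{\left(j,k \right)} = 0^{2} = 0$)
$g = -5$ ($g = -2 + 1 \left(0 - 3\right) = -2 + 1 \left(-3\right) = -2 - 3 = -5$)
$g \left(a{\left(0,4 \right)} + r{\left(-3,-1 \right)}\right) \left(-4\right) 46 = - 5 \left(5 + 0\right) \left(-4\right) 46 = - 5 \cdot 5 \left(-4\right) 46 = \left(-5\right) \left(-20\right) 46 = 100 \cdot 46 = 4600$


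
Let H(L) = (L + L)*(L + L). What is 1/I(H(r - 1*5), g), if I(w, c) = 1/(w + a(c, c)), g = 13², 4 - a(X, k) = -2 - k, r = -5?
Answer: 575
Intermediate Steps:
a(X, k) = 6 + k (a(X, k) = 4 - (-2 - k) = 4 + (2 + k) = 6 + k)
g = 169
H(L) = 4*L² (H(L) = (2*L)*(2*L) = 4*L²)
I(w, c) = 1/(6 + c + w) (I(w, c) = 1/(w + (6 + c)) = 1/(6 + c + w))
1/I(H(r - 1*5), g) = 1/(1/(6 + 169 + 4*(-5 - 1*5)²)) = 1/(1/(6 + 169 + 4*(-5 - 5)²)) = 1/(1/(6 + 169 + 4*(-10)²)) = 1/(1/(6 + 169 + 4*100)) = 1/(1/(6 + 169 + 400)) = 1/(1/575) = 575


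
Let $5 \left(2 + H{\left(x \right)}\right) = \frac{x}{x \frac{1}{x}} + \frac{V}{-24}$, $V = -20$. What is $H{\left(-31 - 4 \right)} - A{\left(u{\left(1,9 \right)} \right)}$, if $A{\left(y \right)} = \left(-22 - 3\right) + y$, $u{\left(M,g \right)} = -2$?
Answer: $\frac{109}{6} \approx 18.167$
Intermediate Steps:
$H{\left(x \right)} = - \frac{11}{6} + \frac{x}{5}$ ($H{\left(x \right)} = -2 + \frac{\frac{x}{x \frac{1}{x}} - \frac{20}{-24}}{5} = -2 + \frac{\frac{x}{1} - - \frac{5}{6}}{5} = -2 + \frac{x 1 + \frac{5}{6}}{5} = -2 + \frac{x + \frac{5}{6}}{5} = -2 + \frac{\frac{5}{6} + x}{5} = -2 + \left(\frac{1}{6} + \frac{x}{5}\right) = - \frac{11}{6} + \frac{x}{5}$)
$A{\left(y \right)} = -25 + y$
$H{\left(-31 - 4 \right)} - A{\left(u{\left(1,9 \right)} \right)} = \left(- \frac{11}{6} + \frac{-31 - 4}{5}\right) - \left(-25 - 2\right) = \left(- \frac{11}{6} + \frac{1}{5} \left(-35\right)\right) - -27 = \left(- \frac{11}{6} - 7\right) + 27 = - \frac{53}{6} + 27 = \frac{109}{6}$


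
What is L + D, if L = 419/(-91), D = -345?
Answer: -31814/91 ≈ -349.60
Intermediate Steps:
L = -419/91 (L = 419*(-1/91) = -419/91 ≈ -4.6044)
L + D = -419/91 - 345 = -31814/91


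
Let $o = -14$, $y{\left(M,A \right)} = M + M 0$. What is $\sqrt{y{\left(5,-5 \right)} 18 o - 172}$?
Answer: $2 i \sqrt{358} \approx 37.842 i$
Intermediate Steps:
$y{\left(M,A \right)} = M$ ($y{\left(M,A \right)} = M + 0 = M$)
$\sqrt{y{\left(5,-5 \right)} 18 o - 172} = \sqrt{5 \cdot 18 \left(-14\right) - 172} = \sqrt{90 \left(-14\right) - 172} = \sqrt{-1260 - 172} = \sqrt{-1432} = 2 i \sqrt{358}$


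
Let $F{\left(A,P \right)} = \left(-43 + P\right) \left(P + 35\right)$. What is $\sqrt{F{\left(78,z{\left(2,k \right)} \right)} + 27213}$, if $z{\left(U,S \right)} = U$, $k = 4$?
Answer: $4 \sqrt{1606} \approx 160.3$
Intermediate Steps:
$F{\left(A,P \right)} = \left(-43 + P\right) \left(35 + P\right)$
$\sqrt{F{\left(78,z{\left(2,k \right)} \right)} + 27213} = \sqrt{\left(-1505 + 2^{2} - 16\right) + 27213} = \sqrt{\left(-1505 + 4 - 16\right) + 27213} = \sqrt{-1517 + 27213} = \sqrt{25696} = 4 \sqrt{1606}$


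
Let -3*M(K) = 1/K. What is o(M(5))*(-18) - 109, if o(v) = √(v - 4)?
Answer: -109 - 6*I*√915/5 ≈ -109.0 - 36.299*I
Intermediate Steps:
M(K) = -1/(3*K)
o(v) = √(-4 + v)
o(M(5))*(-18) - 109 = √(-4 - ⅓/5)*(-18) - 109 = √(-4 - ⅓*⅕)*(-18) - 109 = √(-4 - 1/15)*(-18) - 109 = √(-61/15)*(-18) - 109 = (I*√915/15)*(-18) - 109 = -6*I*√915/5 - 109 = -109 - 6*I*√915/5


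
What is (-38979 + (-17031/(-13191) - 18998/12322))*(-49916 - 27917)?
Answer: 82187341177025217/27089917 ≈ 3.0339e+9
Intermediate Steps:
(-38979 + (-17031/(-13191) - 18998/12322))*(-49916 - 27917) = (-38979 + (-17031*(-1/13191) - 18998*1/12322))*(-77833) = (-38979 + (5677/4397 - 9499/6161))*(-77833) = (-38979 - 6791106/27089917)*(-77833) = -1055944665849/27089917*(-77833) = 82187341177025217/27089917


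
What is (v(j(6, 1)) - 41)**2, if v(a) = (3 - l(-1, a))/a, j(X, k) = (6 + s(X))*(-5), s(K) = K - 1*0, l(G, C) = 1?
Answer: 1515361/900 ≈ 1683.7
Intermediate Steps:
s(K) = K (s(K) = K + 0 = K)
j(X, k) = -30 - 5*X (j(X, k) = (6 + X)*(-5) = -30 - 5*X)
v(a) = 2/a (v(a) = (3 - 1*1)/a = (3 - 1)/a = 2/a)
(v(j(6, 1)) - 41)**2 = (2/(-30 - 5*6) - 41)**2 = (2/(-30 - 30) - 41)**2 = (2/(-60) - 41)**2 = (2*(-1/60) - 41)**2 = (-1/30 - 41)**2 = (-1231/30)**2 = 1515361/900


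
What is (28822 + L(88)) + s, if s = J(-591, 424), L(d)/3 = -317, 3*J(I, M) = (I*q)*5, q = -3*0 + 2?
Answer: 25901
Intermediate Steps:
q = 2 (q = 0 + 2 = 2)
J(I, M) = 10*I/3 (J(I, M) = ((I*2)*5)/3 = ((2*I)*5)/3 = (10*I)/3 = 10*I/3)
L(d) = -951 (L(d) = 3*(-317) = -951)
s = -1970 (s = (10/3)*(-591) = -1970)
(28822 + L(88)) + s = (28822 - 951) - 1970 = 27871 - 1970 = 25901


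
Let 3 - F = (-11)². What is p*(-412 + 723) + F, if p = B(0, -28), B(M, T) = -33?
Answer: -10381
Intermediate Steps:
p = -33
F = -118 (F = 3 - 1*(-11)² = 3 - 1*121 = 3 - 121 = -118)
p*(-412 + 723) + F = -33*(-412 + 723) - 118 = -33*311 - 118 = -10263 - 118 = -10381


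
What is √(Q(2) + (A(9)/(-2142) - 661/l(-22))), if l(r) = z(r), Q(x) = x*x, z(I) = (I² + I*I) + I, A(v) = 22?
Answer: √375358527698/337722 ≈ 1.8141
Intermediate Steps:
z(I) = I + 2*I² (z(I) = (I² + I²) + I = 2*I² + I = I + 2*I²)
Q(x) = x²
l(r) = r*(1 + 2*r)
√(Q(2) + (A(9)/(-2142) - 661/l(-22))) = √(2² + (22/(-2142) - 661*(-1/(22*(1 + 2*(-22)))))) = √(4 + (22*(-1/2142) - 661*(-1/(22*(1 - 44))))) = √(4 + (-11/1071 - 661/((-22*(-43))))) = √(4 + (-11/1071 - 661/946)) = √(4 - 718337/1013166) = √(3334327/1013166) = √375358527698/337722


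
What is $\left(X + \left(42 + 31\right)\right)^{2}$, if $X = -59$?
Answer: $196$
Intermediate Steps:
$\left(X + \left(42 + 31\right)\right)^{2} = \left(-59 + \left(42 + 31\right)\right)^{2} = \left(-59 + 73\right)^{2} = 14^{2} = 196$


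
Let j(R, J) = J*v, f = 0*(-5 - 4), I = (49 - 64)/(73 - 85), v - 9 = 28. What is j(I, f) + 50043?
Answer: 50043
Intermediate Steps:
v = 37 (v = 9 + 28 = 37)
I = 5/4 (I = -15/(-12) = -15*(-1/12) = 5/4 ≈ 1.2500)
f = 0 (f = 0*(-9) = 0)
j(R, J) = 37*J (j(R, J) = J*37 = 37*J)
j(I, f) + 50043 = 37*0 + 50043 = 0 + 50043 = 50043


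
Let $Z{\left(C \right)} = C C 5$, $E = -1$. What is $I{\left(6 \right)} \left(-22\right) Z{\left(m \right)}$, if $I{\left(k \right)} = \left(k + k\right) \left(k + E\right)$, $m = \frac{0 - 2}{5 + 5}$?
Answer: $-264$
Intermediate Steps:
$m = - \frac{1}{5}$ ($m = - \frac{2}{10} = \left(-2\right) \frac{1}{10} = - \frac{1}{5} \approx -0.2$)
$I{\left(k \right)} = 2 k \left(-1 + k\right)$ ($I{\left(k \right)} = \left(k + k\right) \left(k - 1\right) = 2 k \left(-1 + k\right)$)
$Z{\left(C \right)} = 5 C^{2}$ ($Z{\left(C \right)} = C^{2} \cdot 5 = 5 C^{2}$)
$I{\left(6 \right)} \left(-22\right) Z{\left(m \right)} = 2 \cdot 6 \left(-1 + 6\right) \left(-22\right) 5 \left(- \frac{1}{5}\right)^{2} = 2 \cdot 6 \cdot 5 \left(-22\right) 5 \cdot \frac{1}{25} = 60 \left(-22\right) \frac{1}{5} = \left(-1320\right) \frac{1}{5} = -264$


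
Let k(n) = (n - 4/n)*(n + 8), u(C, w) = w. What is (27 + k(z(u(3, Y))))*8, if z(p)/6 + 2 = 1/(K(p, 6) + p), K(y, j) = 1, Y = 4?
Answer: 303496/675 ≈ 449.62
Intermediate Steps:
z(p) = -12 + 6/(1 + p)
k(n) = (8 + n)*(n - 4/n) (k(n) = (n - 4/n)*(8 + n) = (8 + n)*(n - 4/n))
(27 + k(z(u(3, Y))))*8 = (27 + (-4 + (6*(-1 - 2*4)/(1 + 4))**2 - 32*(1 + 4)/(6*(-1 - 2*4)) + 8*(6*(-1 - 2*4)/(1 + 4))))*8 = (27 + (-4 + (6*(-1 - 8)/5)**2 - 32*5/(6*(-1 - 8)) + 8*(6*(-1 - 8)/5)))*8 = (27 + (-4 + (6*(1/5)*(-9))**2 - 32/(6*(1/5)*(-9)) + 8*(6*(1/5)*(-9))))*8 = (27 + (-4 + (-54/5)**2 - 32/(-54/5) + 8*(-54/5)))*8 = (27 + (-4 + 2916/25 - 32*(-5/54) - 432/5))*8 = (27 + (-4 + 2916/25 + 80/27 - 432/5))*8 = (27 + 19712/675)*8 = (37937/675)*8 = 303496/675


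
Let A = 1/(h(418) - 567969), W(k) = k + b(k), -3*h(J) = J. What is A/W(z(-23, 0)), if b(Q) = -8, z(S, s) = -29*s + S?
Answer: 3/52834075 ≈ 5.6782e-8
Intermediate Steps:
z(S, s) = S - 29*s
h(J) = -J/3
W(k) = -8 + k (W(k) = k - 8 = -8 + k)
A = -3/1704325 (A = 1/(-1/3*418 - 567969) = 1/(-418/3 - 567969) = 1/(-1704325/3) = -3/1704325 ≈ -1.7602e-6)
A/W(z(-23, 0)) = -3/(1704325*(-8 + (-23 - 29*0))) = -3/(1704325*(-8 + (-23 + 0))) = -3/(1704325*(-8 - 23)) = -3/1704325/(-31) = -3/1704325*(-1/31) = 3/52834075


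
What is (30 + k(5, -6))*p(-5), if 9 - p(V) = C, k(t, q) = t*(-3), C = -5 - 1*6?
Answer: 300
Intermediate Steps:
C = -11 (C = -5 - 6 = -11)
k(t, q) = -3*t
p(V) = 20 (p(V) = 9 - 1*(-11) = 9 + 11 = 20)
(30 + k(5, -6))*p(-5) = (30 - 3*5)*20 = (30 - 15)*20 = 15*20 = 300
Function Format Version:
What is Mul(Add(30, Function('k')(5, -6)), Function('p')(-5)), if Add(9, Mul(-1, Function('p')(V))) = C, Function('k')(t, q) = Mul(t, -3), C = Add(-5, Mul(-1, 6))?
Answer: 300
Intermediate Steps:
C = -11 (C = Add(-5, -6) = -11)
Function('k')(t, q) = Mul(-3, t)
Function('p')(V) = 20 (Function('p')(V) = Add(9, Mul(-1, -11)) = Add(9, 11) = 20)
Mul(Add(30, Function('k')(5, -6)), Function('p')(-5)) = Mul(Add(30, Mul(-3, 5)), 20) = Mul(Add(30, -15), 20) = Mul(15, 20) = 300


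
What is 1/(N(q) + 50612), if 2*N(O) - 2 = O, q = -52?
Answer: 1/50587 ≈ 1.9768e-5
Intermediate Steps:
N(O) = 1 + O/2
1/(N(q) + 50612) = 1/((1 + (½)*(-52)) + 50612) = 1/((1 - 26) + 50612) = 1/(-25 + 50612) = 1/50587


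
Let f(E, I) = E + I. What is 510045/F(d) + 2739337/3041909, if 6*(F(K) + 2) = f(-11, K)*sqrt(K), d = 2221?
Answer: 7456725581054083/8249342336957501 + 1690799175*sqrt(2221)/2711896489 ≈ 30.287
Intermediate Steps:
F(K) = -2 + sqrt(K)*(-11 + K)/6 (F(K) = -2 + ((-11 + K)*sqrt(K))/6 = -2 + (sqrt(K)*(-11 + K))/6 = -2 + sqrt(K)*(-11 + K)/6)
510045/F(d) + 2739337/3041909 = 510045/(-2 + sqrt(2221)*(-11 + 2221)/6) + 2739337/3041909 = 510045/(-2 + (1/6)*sqrt(2221)*2210) + 2739337*(1/3041909) = 510045/(-2 + 1105*sqrt(2221)/3) + 2739337/3041909 = 2739337/3041909 + 510045/(-2 + 1105*sqrt(2221)/3)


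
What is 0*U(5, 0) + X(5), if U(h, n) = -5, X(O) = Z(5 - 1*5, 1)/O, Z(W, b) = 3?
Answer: 3/5 ≈ 0.60000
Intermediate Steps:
X(O) = 3/O
0*U(5, 0) + X(5) = 0*(-5) + 3/5 = 0 + 3*(1/5) = 0 + 3/5 = 3/5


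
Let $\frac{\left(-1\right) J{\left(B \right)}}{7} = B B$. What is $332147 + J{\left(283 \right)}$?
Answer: $-228476$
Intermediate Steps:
$J{\left(B \right)} = - 7 B^{2}$ ($J{\left(B \right)} = - 7 B B = - 7 B^{2}$)
$332147 + J{\left(283 \right)} = 332147 - 7 \cdot 283^{2} = 332147 - 560623 = -228476$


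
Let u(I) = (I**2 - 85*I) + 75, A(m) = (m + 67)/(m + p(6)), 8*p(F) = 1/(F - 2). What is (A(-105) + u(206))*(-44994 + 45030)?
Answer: 3023264700/3359 ≈ 9.0005e+5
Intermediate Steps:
p(F) = 1/(8*(-2 + F)) (p(F) = 1/(8*(F - 2)) = 1/(8*(-2 + F)))
A(m) = (67 + m)/(1/32 + m) (A(m) = (m + 67)/(m + 1/(8*(-2 + 6))) = (67 + m)/(m + (1/8)/4) = (67 + m)/(m + (1/8)*(1/4)) = (67 + m)/(m + 1/32) = (67 + m)/(1/32 + m))
u(I) = 75 + I**2 - 85*I
(A(-105) + u(206))*(-44994 + 45030) = (32*(67 - 105)/(1 + 32*(-105)) + (75 + 206**2 - 85*206))*(-44994 + 45030) = (32*(-38)/(1 - 3360) + (75 + 42436 - 17510))*36 = (32*(-38)/(-3359) + 25001)*36 = (32*(-1/3359)*(-38) + 25001)*36 = (1216/3359 + 25001)*36 = (83979575/3359)*36 = 3023264700/3359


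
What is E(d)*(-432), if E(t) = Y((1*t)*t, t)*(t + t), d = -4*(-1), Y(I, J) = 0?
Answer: 0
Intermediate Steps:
d = 4
E(t) = 0 (E(t) = 0*(t + t) = 0*(2*t) = 0)
E(d)*(-432) = 0*(-432) = 0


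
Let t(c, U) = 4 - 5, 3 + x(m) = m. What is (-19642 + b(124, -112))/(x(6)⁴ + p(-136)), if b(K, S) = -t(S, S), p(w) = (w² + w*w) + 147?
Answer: -19641/37220 ≈ -0.52770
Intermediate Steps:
x(m) = -3 + m
t(c, U) = -1
p(w) = 147 + 2*w² (p(w) = (w² + w²) + 147 = 2*w² + 147 = 147 + 2*w²)
b(K, S) = 1 (b(K, S) = -1*(-1) = 1)
(-19642 + b(124, -112))/(x(6)⁴ + p(-136)) = (-19642 + 1)/((-3 + 6)⁴ + (147 + 2*(-136)²)) = -19641/(3⁴ + (147 + 2*18496)) = -19641/(81 + (147 + 36992)) = -19641/(81 + 37139) = -19641/37220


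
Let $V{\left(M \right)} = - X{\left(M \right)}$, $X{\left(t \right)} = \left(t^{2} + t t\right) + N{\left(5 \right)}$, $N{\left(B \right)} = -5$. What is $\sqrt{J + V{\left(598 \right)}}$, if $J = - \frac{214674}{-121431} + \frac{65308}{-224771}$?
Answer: $\frac{i \sqrt{59200533362146094266329033}}{9098055767} \approx 845.7 i$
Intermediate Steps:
$J = \frac{13440691302}{9098055767}$ ($J = \left(-214674\right) \left(- \frac{1}{121431}\right) + 65308 \left(- \frac{1}{224771}\right) = \frac{71558}{40477} - \frac{65308}{224771} = \frac{13440691302}{9098055767} \approx 1.4773$)
$X{\left(t \right)} = -5 + 2 t^{2}$ ($X{\left(t \right)} = \left(t^{2} + t t\right) - 5 = \left(t^{2} + t^{2}\right) - 5 = 2 t^{2} - 5 = -5 + 2 t^{2}$)
$V{\left(M \right)} = 5 - 2 M^{2}$ ($V{\left(M \right)} = - (-5 + 2 M^{2}) = 5 - 2 M^{2}$)
$\sqrt{J + V{\left(598 \right)}} = \sqrt{\frac{13440691302}{9098055767} + \left(5 - 2 \cdot 598^{2}\right)} = \sqrt{\frac{13440691302}{9098055767} + \left(5 - 715208\right)} = \sqrt{\frac{13440691302}{9098055767} - 715203} = \sqrt{- \frac{6506943338034399}{9098055767}} = \frac{i \sqrt{59200533362146094266329033}}{9098055767}$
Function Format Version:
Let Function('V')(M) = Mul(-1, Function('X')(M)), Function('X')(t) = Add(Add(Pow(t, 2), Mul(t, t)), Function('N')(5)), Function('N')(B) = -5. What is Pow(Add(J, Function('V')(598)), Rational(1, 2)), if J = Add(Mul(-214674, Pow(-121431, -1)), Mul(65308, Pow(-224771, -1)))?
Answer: Mul(Rational(1, 9098055767), I, Pow(59200533362146094266329033, Rational(1, 2))) ≈ Mul(845.70, I)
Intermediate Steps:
J = Rational(13440691302, 9098055767) (J = Add(Mul(-214674, Rational(-1, 121431)), Mul(65308, Rational(-1, 224771))) = Add(Rational(71558, 40477), Rational(-65308, 224771)) = Rational(13440691302, 9098055767) ≈ 1.4773)
Function('X')(t) = Add(-5, Mul(2, Pow(t, 2))) (Function('X')(t) = Add(Add(Pow(t, 2), Mul(t, t)), -5) = Add(Add(Pow(t, 2), Pow(t, 2)), -5) = Add(Mul(2, Pow(t, 2)), -5) = Add(-5, Mul(2, Pow(t, 2))))
Function('V')(M) = Add(5, Mul(-2, Pow(M, 2))) (Function('V')(M) = Mul(-1, Add(-5, Mul(2, Pow(M, 2)))) = Add(5, Mul(-2, Pow(M, 2))))
Pow(Add(J, Function('V')(598)), Rational(1, 2)) = Pow(Add(Rational(13440691302, 9098055767), Add(5, Mul(-2, Pow(598, 2)))), Rational(1, 2)) = Pow(Add(Rational(13440691302, 9098055767), Add(5, Mul(-2, 357604))), Rational(1, 2)) = Pow(Add(Rational(13440691302, 9098055767), Add(5, -715208)), Rational(1, 2)) = Pow(Add(Rational(13440691302, 9098055767), -715203), Rational(1, 2)) = Pow(Rational(-6506943338034399, 9098055767), Rational(1, 2)) = Mul(Rational(1, 9098055767), I, Pow(59200533362146094266329033, Rational(1, 2)))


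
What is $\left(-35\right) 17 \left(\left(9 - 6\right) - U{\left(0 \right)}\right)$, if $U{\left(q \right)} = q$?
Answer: $-1785$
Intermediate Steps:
$\left(-35\right) 17 \left(\left(9 - 6\right) - U{\left(0 \right)}\right) = \left(-35\right) 17 \left(\left(9 - 6\right) - 0\right) = - 595 \left(3 + 0\right) = \left(-595\right) 3 = -1785$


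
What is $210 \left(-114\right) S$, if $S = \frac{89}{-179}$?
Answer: $\frac{2130660}{179} \approx 11903.0$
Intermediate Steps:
$S = - \frac{89}{179}$ ($S = 89 \left(- \frac{1}{179}\right) = - \frac{89}{179} \approx -0.49721$)
$210 \left(-114\right) S = 210 \left(-114\right) \left(- \frac{89}{179}\right) = \left(-23940\right) \left(- \frac{89}{179}\right) = \frac{2130660}{179}$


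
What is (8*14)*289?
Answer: 32368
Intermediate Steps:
(8*14)*289 = 112*289 = 32368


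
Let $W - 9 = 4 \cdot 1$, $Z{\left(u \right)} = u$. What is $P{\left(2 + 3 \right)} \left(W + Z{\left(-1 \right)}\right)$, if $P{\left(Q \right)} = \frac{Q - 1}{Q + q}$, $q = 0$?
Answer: $\frac{48}{5} \approx 9.6$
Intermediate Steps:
$P{\left(Q \right)} = \frac{-1 + Q}{Q}$ ($P{\left(Q \right)} = \frac{Q - 1}{Q + 0} = \frac{-1 + Q}{Q}$)
$W = 13$ ($W = 9 + 4 \cdot 1 = 9 + 4 = 13$)
$P{\left(2 + 3 \right)} \left(W + Z{\left(-1 \right)}\right) = \frac{-1 + \left(2 + 3\right)}{2 + 3} \left(13 - 1\right) = \frac{-1 + 5}{5} \cdot 12 = \frac{1}{5} \cdot 4 \cdot 12 = \frac{4}{5} \cdot 12 = \frac{48}{5}$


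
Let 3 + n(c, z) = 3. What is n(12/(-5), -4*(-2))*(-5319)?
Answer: 0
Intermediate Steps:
n(c, z) = 0 (n(c, z) = -3 + 3 = 0)
n(12/(-5), -4*(-2))*(-5319) = 0*(-5319) = 0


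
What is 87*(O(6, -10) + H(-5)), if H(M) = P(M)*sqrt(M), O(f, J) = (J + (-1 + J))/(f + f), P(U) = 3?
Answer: -609/4 + 261*I*sqrt(5) ≈ -152.25 + 583.61*I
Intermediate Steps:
O(f, J) = (-1 + 2*J)/(2*f) (O(f, J) = (-1 + 2*J)/((2*f)) = (-1 + 2*J)*(1/(2*f)) = (-1 + 2*J)/(2*f))
H(M) = 3*sqrt(M)
87*(O(6, -10) + H(-5)) = 87*((-1/2 - 10)/6 + 3*sqrt(-5)) = 87*((1/6)*(-21/2) + 3*(I*sqrt(5))) = 87*(-7/4 + 3*I*sqrt(5)) = -609/4 + 261*I*sqrt(5)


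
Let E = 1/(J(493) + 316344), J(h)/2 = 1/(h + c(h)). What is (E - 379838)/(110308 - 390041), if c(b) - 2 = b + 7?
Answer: 119558675669321/88049397430706 ≈ 1.3579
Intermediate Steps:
c(b) = 9 + b (c(b) = 2 + (b + 7) = 2 + (7 + b) = 9 + b)
J(h) = 2/(9 + 2*h) (J(h) = 2/(h + (9 + h)) = 2/(9 + 2*h))
E = 995/314762282 (E = 1/(2/(9 + 2*493) + 316344) = 1/(2/(9 + 986) + 316344) = 1/(2/995 + 316344) = 1/(314762282/995) = 995/314762282 ≈ 3.1611e-6)
(E - 379838)/(110308 - 390041) = (995/314762282 - 379838)/(110308 - 390041) = -119558675669321/314762282/(-279733) = -119558675669321/314762282*(-1/279733) = 119558675669321/88049397430706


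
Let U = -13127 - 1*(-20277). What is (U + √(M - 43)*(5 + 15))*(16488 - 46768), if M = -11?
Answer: -216502000 - 1816800*I*√6 ≈ -2.165e+8 - 4.4502e+6*I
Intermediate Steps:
U = 7150 (U = -13127 + 20277 = 7150)
(U + √(M - 43)*(5 + 15))*(16488 - 46768) = (7150 + √(-11 - 43)*(5 + 15))*(16488 - 46768) = (7150 + √(-54)*20)*(-30280) = (7150 + (3*I*√6)*20)*(-30280) = (7150 + 60*I*√6)*(-30280) = -216502000 - 1816800*I*√6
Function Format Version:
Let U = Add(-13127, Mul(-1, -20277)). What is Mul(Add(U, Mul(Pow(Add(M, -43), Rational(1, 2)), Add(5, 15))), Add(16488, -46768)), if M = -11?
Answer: Add(-216502000, Mul(-1816800, I, Pow(6, Rational(1, 2)))) ≈ Add(-2.1650e+8, Mul(-4.4502e+6, I))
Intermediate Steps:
U = 7150 (U = Add(-13127, 20277) = 7150)
Mul(Add(U, Mul(Pow(Add(M, -43), Rational(1, 2)), Add(5, 15))), Add(16488, -46768)) = Mul(Add(7150, Mul(Pow(Add(-11, -43), Rational(1, 2)), Add(5, 15))), Add(16488, -46768)) = Mul(Add(7150, Mul(Pow(-54, Rational(1, 2)), 20)), -30280) = Mul(Add(7150, Mul(Mul(3, I, Pow(6, Rational(1, 2))), 20)), -30280) = Mul(Add(7150, Mul(60, I, Pow(6, Rational(1, 2)))), -30280) = Add(-216502000, Mul(-1816800, I, Pow(6, Rational(1, 2))))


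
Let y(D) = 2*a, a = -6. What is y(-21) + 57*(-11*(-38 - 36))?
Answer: 46386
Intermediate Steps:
y(D) = -12 (y(D) = 2*(-6) = -12)
y(-21) + 57*(-11*(-38 - 36)) = -12 + 57*(-11*(-38 - 36)) = -12 + 57*(-11*(-74)) = -12 + 57*814 = -12 + 46398 = 46386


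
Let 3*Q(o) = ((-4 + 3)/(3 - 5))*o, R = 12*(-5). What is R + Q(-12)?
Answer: -62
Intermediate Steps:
R = -60
Q(o) = o/6 (Q(o) = (((-4 + 3)/(3 - 5))*o)/3 = ((-1/(-2))*o)/3 = ((-1*(-½))*o)/3 = (o/2)/3 = o/6)
R + Q(-12) = -60 + (⅙)*(-12) = -60 - 2 = -62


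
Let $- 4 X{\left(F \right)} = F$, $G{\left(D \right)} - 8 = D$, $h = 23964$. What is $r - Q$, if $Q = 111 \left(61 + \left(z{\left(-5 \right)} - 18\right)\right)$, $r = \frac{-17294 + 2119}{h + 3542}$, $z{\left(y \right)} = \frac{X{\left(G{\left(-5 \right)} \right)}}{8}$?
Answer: $- \frac{2096241259}{440096} \approx -4763.1$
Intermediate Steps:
$G{\left(D \right)} = 8 + D$
$X{\left(F \right)} = - \frac{F}{4}$
$z{\left(y \right)} = - \frac{3}{32}$ ($z{\left(y \right)} = \frac{\left(- \frac{1}{4}\right) \left(8 - 5\right)}{8} = \left(- \frac{1}{4}\right) 3 \cdot \frac{1}{8} = \left(- \frac{3}{4}\right) \frac{1}{8} = - \frac{3}{32}$)
$r = - \frac{15175}{27506}$ ($r = \frac{-17294 + 2119}{23964 + 3542} = - \frac{15175}{27506} \approx -0.5517$)
$Q = \frac{152403}{32}$ ($Q = 111 \left(61 - \frac{579}{32}\right) = 111 \cdot \frac{1373}{32} = \frac{152403}{32} \approx 4762.6$)
$r - Q = - \frac{15175}{27506} - \frac{152403}{32} = - \frac{2096241259}{440096}$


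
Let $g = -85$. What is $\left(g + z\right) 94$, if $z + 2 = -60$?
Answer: $-13818$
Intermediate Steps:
$z = -62$ ($z = -2 - 60 = -62$)
$\left(g + z\right) 94 = \left(-85 - 62\right) 94 = \left(-147\right) 94 = -13818$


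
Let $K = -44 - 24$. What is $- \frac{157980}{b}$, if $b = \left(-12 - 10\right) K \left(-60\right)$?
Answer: $\frac{2633}{1496} \approx 1.76$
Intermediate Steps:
$K = -68$ ($K = -44 - 24 = -68$)
$b = -89760$ ($b = \left(-12 - 10\right) \left(-68\right) \left(-60\right) = \left(-22\right) \left(-68\right) \left(-60\right) = 1496 \left(-60\right) = -89760$)
$- \frac{157980}{b} = - \frac{157980}{-89760} = \left(-157980\right) \left(- \frac{1}{89760}\right) = \frac{2633}{1496}$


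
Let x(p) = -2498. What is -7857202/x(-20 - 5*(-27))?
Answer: 3928601/1249 ≈ 3145.4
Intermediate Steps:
-7857202/x(-20 - 5*(-27)) = -7857202/(-2498) = -7857202*(-1/2498) = 3928601/1249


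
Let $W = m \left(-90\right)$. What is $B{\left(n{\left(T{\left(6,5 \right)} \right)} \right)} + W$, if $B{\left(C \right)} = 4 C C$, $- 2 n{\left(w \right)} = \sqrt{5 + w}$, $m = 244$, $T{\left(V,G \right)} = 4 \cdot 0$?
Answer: $-21955$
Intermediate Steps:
$T{\left(V,G \right)} = 0$
$n{\left(w \right)} = - \frac{\sqrt{5 + w}}{2}$
$W = -21960$ ($W = 244 \left(-90\right) = -21960$)
$B{\left(C \right)} = 4 C^{2}$
$B{\left(n{\left(T{\left(6,5 \right)} \right)} \right)} + W = 4 \left(- \frac{\sqrt{5 + 0}}{2}\right)^{2} - 21960 = 4 \left(- \frac{\sqrt{5}}{2}\right)^{2} - 21960 = 4 \cdot \frac{5}{4} - 21960 = 5 - 21960 = -21955$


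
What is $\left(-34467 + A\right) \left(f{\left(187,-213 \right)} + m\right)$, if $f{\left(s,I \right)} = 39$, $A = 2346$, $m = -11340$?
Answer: $362999421$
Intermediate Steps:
$\left(-34467 + A\right) \left(f{\left(187,-213 \right)} + m\right) = \left(-34467 + 2346\right) \left(39 - 11340\right) = \left(-32121\right) \left(-11301\right) = 362999421$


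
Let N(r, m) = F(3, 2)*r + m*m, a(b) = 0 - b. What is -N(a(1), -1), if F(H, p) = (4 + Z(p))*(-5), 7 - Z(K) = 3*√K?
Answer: -56 + 15*√2 ≈ -34.787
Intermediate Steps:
Z(K) = 7 - 3*√K
a(b) = -b
F(H, p) = -55 + 15*√p (F(H, p) = (4 + (7 - 3*√p))*(-5) = (11 - 3*√p)*(-5) = -55 + 15*√p)
N(r, m) = m² + r*(-55 + 15*√2) (N(r, m) = (-55 + 15*√2)*r + m*m = r*(-55 + 15*√2) + m² = m² + r*(-55 + 15*√2))
-N(a(1), -1) = -((-1)² - 5*(-1*1)*(11 - 3*√2)) = -(1 - 5*(-1)*(11 - 3*√2)) = -(1 + (55 - 15*√2)) = -(56 - 15*√2) = -56 + 15*√2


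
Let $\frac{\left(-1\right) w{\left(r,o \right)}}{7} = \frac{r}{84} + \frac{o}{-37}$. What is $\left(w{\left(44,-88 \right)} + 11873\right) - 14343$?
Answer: $- \frac{276425}{111} \approx -2490.3$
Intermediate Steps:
$w{\left(r,o \right)} = - \frac{r}{12} + \frac{7 o}{37}$ ($w{\left(r,o \right)} = - 7 \left(\frac{r}{84} + \frac{o}{-37}\right) = - 7 \left(r \frac{1}{84} + o \left(- \frac{1}{37}\right)\right) = - 7 \left(\frac{r}{84} - \frac{o}{37}\right) = - 7 \left(- \frac{o}{37} + \frac{r}{84}\right) = - \frac{r}{12} + \frac{7 o}{37}$)
$\left(w{\left(44,-88 \right)} + 11873\right) - 14343 = \left(\left(\left(- \frac{1}{12}\right) 44 + \frac{7}{37} \left(-88\right)\right) + 11873\right) - 14343 = \left(\left(- \frac{11}{3} - \frac{616}{37}\right) + 11873\right) - 14343 = \left(- \frac{2255}{111} + 11873\right) - 14343 = \frac{1315648}{111} - 14343 = - \frac{276425}{111}$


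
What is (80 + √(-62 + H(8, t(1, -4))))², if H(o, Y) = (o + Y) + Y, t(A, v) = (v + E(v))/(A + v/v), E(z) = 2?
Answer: 6344 + 320*I*√14 ≈ 6344.0 + 1197.3*I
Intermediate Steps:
t(A, v) = (2 + v)/(1 + A) (t(A, v) = (v + 2)/(A + v/v) = (2 + v)/(A + 1) = (2 + v)/(1 + A))
H(o, Y) = o + 2*Y (H(o, Y) = (Y + o) + Y = o + 2*Y)
(80 + √(-62 + H(8, t(1, -4))))² = (80 + √(-62 + (8 + 2*((2 - 4)/(1 + 1)))))² = (80 + √(-62 + (8 + 2*(-2/2))))² = (80 + √(-62 + (8 + 2*((½)*(-2)))))² = (80 + √(-62 + (8 + 2*(-1))))² = (80 + √(-62 + (8 - 2)))² = (80 + √(-62 + 6))² = (80 + √(-56))² = (80 + 2*I*√14)²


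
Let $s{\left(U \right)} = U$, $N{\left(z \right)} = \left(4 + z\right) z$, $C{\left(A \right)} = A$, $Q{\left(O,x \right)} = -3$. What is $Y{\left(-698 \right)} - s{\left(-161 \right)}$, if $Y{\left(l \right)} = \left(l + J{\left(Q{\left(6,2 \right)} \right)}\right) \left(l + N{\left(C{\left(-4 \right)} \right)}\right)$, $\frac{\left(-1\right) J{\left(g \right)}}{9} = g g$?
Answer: $543903$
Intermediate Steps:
$J{\left(g \right)} = - 9 g^{2}$ ($J{\left(g \right)} = - 9 g g = - 9 g^{2}$)
$N{\left(z \right)} = z \left(4 + z\right)$
$Y{\left(l \right)} = l \left(-81 + l\right)$ ($Y{\left(l \right)} = \left(l - 9 \left(-3\right)^{2}\right) \left(l - 4 \left(4 - 4\right)\right) = \left(l - 81\right) \left(l - 0\right) = \left(l - 81\right) \left(l + 0\right) = \left(-81 + l\right) l = l \left(-81 + l\right)$)
$Y{\left(-698 \right)} - s{\left(-161 \right)} = - 698 \left(-81 - 698\right) - -161 = \left(-698\right) \left(-779\right) + 161 = 543742 + 161 = 543903$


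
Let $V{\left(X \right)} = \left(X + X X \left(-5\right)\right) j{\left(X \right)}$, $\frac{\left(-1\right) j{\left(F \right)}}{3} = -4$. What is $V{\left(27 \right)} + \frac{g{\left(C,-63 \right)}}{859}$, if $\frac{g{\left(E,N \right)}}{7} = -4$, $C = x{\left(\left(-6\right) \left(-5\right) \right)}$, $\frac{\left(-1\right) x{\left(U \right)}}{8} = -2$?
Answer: $- \frac{37294372}{859} \approx -43416.0$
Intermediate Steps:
$x{\left(U \right)} = 16$ ($x{\left(U \right)} = \left(-8\right) \left(-2\right) = 16$)
$C = 16$
$g{\left(E,N \right)} = -28$ ($g{\left(E,N \right)} = 7 \left(-4\right) = -28$)
$j{\left(F \right)} = 12$ ($j{\left(F \right)} = \left(-3\right) \left(-4\right) = 12$)
$V{\left(X \right)} = - 60 X^{2} + 12 X$ ($V{\left(X \right)} = \left(X + X X \left(-5\right)\right) 12 = \left(X + X^{2} \left(-5\right)\right) 12 = \left(X - 5 X^{2}\right) 12 = - 60 X^{2} + 12 X$)
$V{\left(27 \right)} + \frac{g{\left(C,-63 \right)}}{859} = 12 \cdot 27 \left(1 - 135\right) - \frac{28}{859} = 12 \cdot 27 \left(-134\right) - \frac{28}{859} = -43416 - \frac{28}{859} = - \frac{37294372}{859}$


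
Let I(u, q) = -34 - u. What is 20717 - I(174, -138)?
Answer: 20925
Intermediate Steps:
20717 - I(174, -138) = 20717 - (-34 - 1*174) = 20717 - (-34 - 174) = 20717 - 1*(-208) = 20717 + 208 = 20925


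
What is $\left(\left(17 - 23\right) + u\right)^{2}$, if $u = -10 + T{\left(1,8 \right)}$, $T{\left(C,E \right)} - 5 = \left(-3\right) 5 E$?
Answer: $17161$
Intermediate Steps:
$T{\left(C,E \right)} = 5 - 15 E$ ($T{\left(C,E \right)} = 5 + \left(-3\right) 5 E = 5 - 15 E$)
$u = -125$ ($u = -10 + \left(5 - 120\right) = -10 - 115 = -125$)
$\left(\left(17 - 23\right) + u\right)^{2} = \left(\left(17 - 23\right) - 125\right)^{2} = \left(-6 - 125\right)^{2} = \left(-131\right)^{2} = 17161$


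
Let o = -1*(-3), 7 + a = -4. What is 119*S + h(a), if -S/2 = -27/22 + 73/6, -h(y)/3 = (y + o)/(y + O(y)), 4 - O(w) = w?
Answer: -85720/33 ≈ -2597.6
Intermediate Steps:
a = -11 (a = -7 - 4 = -11)
O(w) = 4 - w
o = 3
h(y) = -9/4 - 3*y/4 (h(y) = -3*(y + 3)/(y + (4 - y)) = -3*(3 + y)/4 = -3*(3/4 + y/4) = -9/4 - 3*y/4)
S = -722/33 (S = -2*(-27/22 + 73/6) = -2*361/33 = -722/33 ≈ -21.879)
119*S + h(a) = 119*(-722/33) + (-9/4 - 3/4*(-11)) = -85918/33 + (-9/4 + 33/4) = -85918/33 + 6 = -85720/33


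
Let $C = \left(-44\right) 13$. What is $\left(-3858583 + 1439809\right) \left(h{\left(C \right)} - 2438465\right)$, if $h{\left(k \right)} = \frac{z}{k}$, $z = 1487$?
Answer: $\frac{1686857180544729}{286} \approx 5.8981 \cdot 10^{12}$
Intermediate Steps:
$C = -572$
$h{\left(k \right)} = \frac{1487}{k}$
$\left(-3858583 + 1439809\right) \left(h{\left(C \right)} - 2438465\right) = \left(-3858583 + 1439809\right) \left(\frac{1487}{-572} - 2438465\right) = - 2418774 \left(1487 \left(- \frac{1}{572}\right) - 2438465\right) = - 2418774 \left(- \frac{1487}{572} - 2438465\right) = \left(-2418774\right) \left(- \frac{1394803467}{572}\right) = \frac{1686857180544729}{286}$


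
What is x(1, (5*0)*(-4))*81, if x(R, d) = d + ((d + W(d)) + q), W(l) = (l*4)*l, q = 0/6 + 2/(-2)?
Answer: -81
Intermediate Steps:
q = -1 (q = 0*(⅙) + 2*(-½) = 0 - 1 = -1)
W(l) = 4*l² (W(l) = (4*l)*l = 4*l²)
x(R, d) = -1 + 2*d + 4*d² (x(R, d) = d + ((d + 4*d²) - 1) = d + (-1 + d + 4*d²) = -1 + 2*d + 4*d²)
x(1, (5*0)*(-4))*81 = (-1 + 2*((5*0)*(-4)) + 4*((5*0)*(-4))²)*81 = (-1 + 2*(0*(-4)) + 4*(0*(-4))²)*81 = (-1 + 2*0 + 4*0²)*81 = (-1 + 0 + 4*0)*81 = (-1 + 0 + 0)*81 = -1*81 = -81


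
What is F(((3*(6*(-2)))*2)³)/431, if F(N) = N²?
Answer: 139314069504/431 ≈ 3.2323e+8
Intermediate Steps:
F(((3*(6*(-2)))*2)³)/431 = (((3*(6*(-2)))*2)³)²/431 = (((3*(-12))*2)³)²*(1/431) = ((-36*2)³)²*(1/431) = ((-72)³)²*(1/431) = (-373248)²*(1/431) = 139314069504*(1/431) = 139314069504/431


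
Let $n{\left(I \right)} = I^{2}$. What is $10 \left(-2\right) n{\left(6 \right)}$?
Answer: $-720$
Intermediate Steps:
$10 \left(-2\right) n{\left(6 \right)} = 10 \left(-2\right) 6^{2} = \left(-20\right) 36 = -720$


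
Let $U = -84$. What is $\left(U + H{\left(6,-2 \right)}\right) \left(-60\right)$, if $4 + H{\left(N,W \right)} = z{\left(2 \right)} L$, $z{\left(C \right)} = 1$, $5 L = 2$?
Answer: $5256$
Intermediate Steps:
$L = \frac{2}{5}$ ($L = \frac{1}{5} \cdot 2 = \frac{2}{5} \approx 0.4$)
$H{\left(N,W \right)} = - \frac{18}{5}$ ($H{\left(N,W \right)} = -4 + 1 \cdot \frac{2}{5} = -4 + \frac{2}{5} = - \frac{18}{5}$)
$\left(U + H{\left(6,-2 \right)}\right) \left(-60\right) = \left(-84 - \frac{18}{5}\right) \left(-60\right) = \left(- \frac{438}{5}\right) \left(-60\right) = 5256$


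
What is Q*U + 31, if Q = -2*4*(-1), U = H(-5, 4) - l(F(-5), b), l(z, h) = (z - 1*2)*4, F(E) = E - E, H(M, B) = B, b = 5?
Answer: 127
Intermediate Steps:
F(E) = 0
l(z, h) = -8 + 4*z (l(z, h) = (z - 2)*4 = (-2 + z)*4 = -8 + 4*z)
U = 12 (U = 4 - (-8 + 4*0) = 4 - (-8 + 0) = 4 - 1*(-8) = 4 + 8 = 12)
Q = 8 (Q = -8*(-1) = 8)
Q*U + 31 = 8*12 + 31 = 96 + 31 = 127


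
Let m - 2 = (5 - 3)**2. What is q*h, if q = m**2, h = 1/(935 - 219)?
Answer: 9/179 ≈ 0.050279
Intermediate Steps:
m = 6 (m = 2 + (5 - 3)**2 = 2 + 2**2 = 2 + 4 = 6)
h = 1/716 ≈ 0.0013966
q = 36 (q = 6**2 = 36)
q*h = 36*(1/716) = 9/179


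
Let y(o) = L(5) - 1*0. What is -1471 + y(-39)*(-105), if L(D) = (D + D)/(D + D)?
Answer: -1576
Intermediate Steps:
L(D) = 1 (L(D) = (2*D)/((2*D)) = (2*D)*(1/(2*D)) = 1)
y(o) = 1 (y(o) = 1 - 1*0 = 1 + 0 = 1)
-1471 + y(-39)*(-105) = -1471 + 1*(-105) = -1471 - 105 = -1576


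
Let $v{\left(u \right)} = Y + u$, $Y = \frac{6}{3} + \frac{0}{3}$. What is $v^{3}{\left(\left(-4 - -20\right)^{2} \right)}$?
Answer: $17173512$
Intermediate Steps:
$Y = 2$ ($Y = 6 \cdot \frac{1}{3} + 0 \cdot \frac{1}{3} = 2 + 0 = 2$)
$v{\left(u \right)} = 2 + u$
$v^{3}{\left(\left(-4 - -20\right)^{2} \right)} = \left(2 + \left(-4 - -20\right)^{2}\right)^{3} = \left(2 + \left(-4 + 20\right)^{2}\right)^{3} = \left(2 + 16^{2}\right)^{3} = \left(2 + 256\right)^{3} = 258^{3} = 17173512$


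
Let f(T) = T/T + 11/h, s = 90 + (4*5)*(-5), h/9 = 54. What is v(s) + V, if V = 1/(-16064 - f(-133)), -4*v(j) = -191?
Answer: 1491249847/31230404 ≈ 47.750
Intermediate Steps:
h = 486 (h = 9*54 = 486)
s = -10 (s = 90 + 20*(-5) = 90 - 100 = -10)
v(j) = 191/4 (v(j) = -1/4*(-191) = 191/4)
f(T) = 497/486 (f(T) = T/T + 11/486 = 1 + 11*(1/486) = 1 + 11/486 = 497/486)
V = -486/7807601 (V = 1/(-16064 - 1*497/486) = 1/(-16064 - 497/486) = 1/(-7807601/486) = -486/7807601 ≈ -6.2247e-5)
v(s) + V = 191/4 - 486/7807601 = 1491249847/31230404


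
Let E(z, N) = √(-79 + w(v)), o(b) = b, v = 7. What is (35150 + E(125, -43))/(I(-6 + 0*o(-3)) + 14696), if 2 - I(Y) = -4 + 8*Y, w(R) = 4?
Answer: 703/295 + I*√3/2950 ≈ 2.383 + 0.00058714*I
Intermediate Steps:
E(z, N) = 5*I*√3 (E(z, N) = √(-79 + 4) = √(-75) = 5*I*√3)
I(Y) = 6 - 8*Y (I(Y) = 2 - (-4 + 8*Y) = 2 + (4 - 8*Y) = 6 - 8*Y)
(35150 + E(125, -43))/(I(-6 + 0*o(-3)) + 14696) = (35150 + 5*I*√3)/((6 - 8*(-6 + 0*(-3))) + 14696) = (35150 + 5*I*√3)/((6 - 8*(-6 + 0)) + 14696) = (35150 + 5*I*√3)/((6 - 8*(-6)) + 14696) = (35150 + 5*I*√3)/((6 + 48) + 14696) = (35150 + 5*I*√3)/(54 + 14696) = (35150 + 5*I*√3)/14750 = (35150 + 5*I*√3)*(1/14750) = 703/295 + I*√3/2950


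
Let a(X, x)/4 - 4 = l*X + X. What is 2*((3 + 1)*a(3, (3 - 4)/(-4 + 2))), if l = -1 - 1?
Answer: 32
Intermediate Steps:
l = -2
a(X, x) = 16 - 4*X (a(X, x) = 16 + 4*(-2*X + X) = 16 + 4*(-X) = 16 - 4*X)
2*((3 + 1)*a(3, (3 - 4)/(-4 + 2))) = 2*((3 + 1)*(16 - 4*3)) = 2*(4*(16 - 12)) = 2*(4*4) = 2*16 = 32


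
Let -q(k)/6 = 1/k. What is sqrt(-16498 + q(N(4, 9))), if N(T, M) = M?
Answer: 2*I*sqrt(37122)/3 ≈ 128.45*I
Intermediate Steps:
q(k) = -6/k
sqrt(-16498 + q(N(4, 9))) = sqrt(-16498 - 6/9) = sqrt(-16498 - 6*1/9) = sqrt(-16498 - 2/3) = sqrt(-49496/3) = 2*I*sqrt(37122)/3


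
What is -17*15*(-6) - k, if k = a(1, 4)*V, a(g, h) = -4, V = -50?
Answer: 1330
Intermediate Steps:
k = 200 (k = -4*(-50) = 200)
-17*15*(-6) - k = -17*15*(-6) - 1*200 = -255*(-6) - 200 = 1530 - 200 = 1330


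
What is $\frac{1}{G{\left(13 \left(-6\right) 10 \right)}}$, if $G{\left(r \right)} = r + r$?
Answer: $- \frac{1}{1560} \approx -0.00064103$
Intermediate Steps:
$G{\left(r \right)} = 2 r$
$\frac{1}{G{\left(13 \left(-6\right) 10 \right)}} = \frac{1}{2 \cdot 13 \left(-6\right) 10} = \frac{1}{2 \left(\left(-78\right) 10\right)} = \frac{1}{2 \left(-780\right)} = \frac{1}{-1560} = - \frac{1}{1560}$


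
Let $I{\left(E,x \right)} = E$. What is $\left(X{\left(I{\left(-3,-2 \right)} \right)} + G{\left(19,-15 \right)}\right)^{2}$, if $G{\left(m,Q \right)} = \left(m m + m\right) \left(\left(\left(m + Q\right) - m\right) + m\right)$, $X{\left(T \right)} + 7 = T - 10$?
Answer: $2250000$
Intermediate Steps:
$X{\left(T \right)} = -17 + T$ ($X{\left(T \right)} = -7 + \left(T - 10\right) = -7 + \left(-10 + T\right) = -17 + T$)
$G{\left(m,Q \right)} = \left(Q + m\right) \left(m + m^{2}\right)$ ($G{\left(m,Q \right)} = \left(m^{2} + m\right) \left(\left(\left(Q + m\right) - m\right) + m\right) = \left(m + m^{2}\right) \left(Q + m\right) = \left(Q + m\right) \left(m + m^{2}\right)$)
$\left(X{\left(I{\left(-3,-2 \right)} \right)} + G{\left(19,-15 \right)}\right)^{2} = \left(\left(-17 - 3\right) + 19 \left(-15 + 19 + 19^{2} - 285\right)\right)^{2} = \left(-20 + 19 \left(-15 + 19 + 361 - 285\right)\right)^{2} = \left(-20 + 19 \cdot 80\right)^{2} = \left(-20 + 1520\right)^{2} = 1500^{2} = 2250000$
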